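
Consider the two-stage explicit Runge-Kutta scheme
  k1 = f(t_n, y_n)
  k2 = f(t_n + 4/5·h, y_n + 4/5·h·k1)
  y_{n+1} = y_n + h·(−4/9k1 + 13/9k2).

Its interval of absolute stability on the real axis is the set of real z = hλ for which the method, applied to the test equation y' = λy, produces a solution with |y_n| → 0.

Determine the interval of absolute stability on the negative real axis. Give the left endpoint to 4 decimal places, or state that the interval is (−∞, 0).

z∈(-0.8654,0).

Set f=λy, z=hλ:
  k1=λy_n ⇒ h·k1=z·y_n;  k2=λ(1+4/5z)y_n ⇒ h·k2=z(1+4/5z)y_n
  y_{n+1}/y_n = 1 − 4/9z + 13/9z(1+4/5z) = 1 + z + 52/45z²
  R(z) = 1 + z + 52/45z².

Solve |R(x)|<1 on ℝ⁻.
x=-0.41: |R|=0.7842
R=1: x+52/45x²=0 ⇒ x=−45/52=-0.8654; min R=1−1/(4·52/45)=0.7837>−1
Confirm numerically:
  x=-0.711: |R|=0.87316 <1
  x=-0.590: |R|=0.81225 <1
  x=-0.542: |R|=0.79746 <1
  x=-0.528: |R|=0.79415 <1
  x=-1.065: |R|=1.24566 >1
  x=-1.038: |R|=1.20705 >1
So |R|<1 on (-0.8654, 0).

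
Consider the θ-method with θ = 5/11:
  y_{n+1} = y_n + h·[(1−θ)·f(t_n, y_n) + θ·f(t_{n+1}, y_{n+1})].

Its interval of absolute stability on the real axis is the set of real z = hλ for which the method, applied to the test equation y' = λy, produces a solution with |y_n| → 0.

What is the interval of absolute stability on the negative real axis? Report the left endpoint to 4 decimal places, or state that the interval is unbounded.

Test eqn y'=λy, z=hλ:
  y_{n+1} = y_n + z·[6/11·y_n + 5/11·y_{n+1}] ⇒ (1 − 5/11z)y_{n+1} = (1 + 6/11z)y_n
  Hence R(z) = (1 + 6/11z)/(1 − 5/11z).

Find x<0 with |R(x)|<1.
x=-0.8: |R|=0.4133
R=−1: 1+6/11x = −1+5/11x ⇒ -1/11x=2 ⇒ x=2/(-1/11)=-22.0000
Confirm numerically:
  x=-19.662: |R|=0.97861 <1
  x=-14.253: |R|=0.90583 <1
  x=-11.538: |R|=0.84769 <1
  x=-10.602: |R|=0.82193 <1
  x=-22.546: |R|=1.00441 >1
  x=-22.505: |R|=1.00409 >1
  x=-22.029: |R|=1.00024 >1
So |R|<1 on (-22.0000, 0).

(-22.0000, 0).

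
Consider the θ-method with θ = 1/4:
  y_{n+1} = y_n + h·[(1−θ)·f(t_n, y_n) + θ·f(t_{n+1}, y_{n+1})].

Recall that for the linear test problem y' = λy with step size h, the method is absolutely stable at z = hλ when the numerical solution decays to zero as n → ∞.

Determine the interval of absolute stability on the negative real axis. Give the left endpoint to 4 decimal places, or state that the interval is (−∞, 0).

z∈(-4.0000,0).

On y'=λy, z=hλ:
  y_{n+1} = y_n + z·[3/4·y_n + 1/4·y_{n+1}] ⇒ (1 − 1/4z)y_{n+1} = (1 + 3/4z)y_n
  R(z) = (1 + 3/4z)/(1 − 1/4z).

Solve |R(x)|<1 on ℝ⁻.
x=-1.08: |R|=0.1496
R=−1: 1+3/4x = −1+1/4x ⇒ -1/2x=2 ⇒ x=2/(-1/2)=-4.0000
Confirm numerically:
  x=-2.905: |R|=0.68284 <1
  x=-2.830: |R|=0.65739 <1
  x=-2.299: |R|=0.45991 <1
  x=-2.168: |R|=0.40597 <1
  x=-4.479: |R|=1.11299 >1
  x=-4.431: |R|=1.10224 >1
So |R|<1 on (-4.0000, 0).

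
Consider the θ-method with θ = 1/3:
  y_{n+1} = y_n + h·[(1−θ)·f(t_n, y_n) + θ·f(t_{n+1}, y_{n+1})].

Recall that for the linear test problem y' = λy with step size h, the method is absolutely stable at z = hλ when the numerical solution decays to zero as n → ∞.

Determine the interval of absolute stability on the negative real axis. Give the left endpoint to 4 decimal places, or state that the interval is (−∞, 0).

On y'=λy, z=hλ:
  y_{n+1} = y_n + z·[2/3·y_n + 1/3·y_{n+1}] ⇒ (1 − 1/3z)y_{n+1} = (1 + 2/3z)y_n
  ⇒ R(z) = (1 + 2/3z)/(1 − 1/3z).

Need |R(x)|<1, x<0.
x=-1.36: |R|=0.0642
R=−1: 1+2/3x = −1+1/3x ⇒ -1/3x=2 ⇒ x=2/(-1/3)=-6.0000
Confirm numerically:
  x=-5.138: |R|=0.89408 <1
  x=-3.621: |R|=0.64069 <1
  x=-2.719: |R|=0.42630 <1
  x=-2.476: |R|=0.35646 <1
  x=-6.319: |R|=1.03423 >1
  x=-6.302: |R|=1.03247 >1
  x=-6.193: |R|=1.02099 >1
So |R|<1 on (-6.0000, 0).

z∈(-6.0000,0).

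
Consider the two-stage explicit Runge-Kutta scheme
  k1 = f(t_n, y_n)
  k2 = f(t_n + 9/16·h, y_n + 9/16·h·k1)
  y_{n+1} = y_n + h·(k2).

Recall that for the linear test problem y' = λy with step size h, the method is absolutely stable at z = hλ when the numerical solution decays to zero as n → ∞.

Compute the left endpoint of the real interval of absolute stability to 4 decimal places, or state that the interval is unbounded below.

Test eqn y'=λy, z=hλ:
  k1=λy_n ⇒ h·k1=z·y_n;  k2=λ(1+9/16z)y_n ⇒ h·k2=z(1+9/16z)y_n
  y_{n+1}/y_n = 1 + z(1+9/16z) = 1 + z + 9/16z²
  R(z) = 1 + z + 9/16z².

Solve |R(x)|<1 on ℝ⁻.
x=-0.34: |R|=0.7250
R=1: x+9/16x²=0 ⇒ x=−16/9=-1.7778; min R=1−1/(4·9/16)=0.5556>−1
Confirm numerically:
  x=-1.713: |R|=0.93758 <1
  x=-1.540: |R|=0.79402 <1
  x=-1.066: |R|=0.57320 <1
  x=-2.346: |R|=1.74984 >1
  x=-2.251: |R|=1.59919 >1
  x=-2.094: |R|=1.37247 >1
Interval (-1.7778, 0).

z* = -1.7778.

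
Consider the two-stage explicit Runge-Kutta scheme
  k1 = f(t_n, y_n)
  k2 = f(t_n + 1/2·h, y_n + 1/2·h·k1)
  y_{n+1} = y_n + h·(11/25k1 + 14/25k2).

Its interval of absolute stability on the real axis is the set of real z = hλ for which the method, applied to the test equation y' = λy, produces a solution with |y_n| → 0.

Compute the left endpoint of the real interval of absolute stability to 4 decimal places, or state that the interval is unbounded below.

z* = -3.5714.

Test eqn y'=λy, z=hλ:
  k1=λy_n ⇒ h·k1=z·y_n;  k2=λ(1+1/2z)y_n ⇒ h·k2=z(1+1/2z)y_n
  y_{n+1}/y_n = 1 + 11/25z + 14/25z(1+1/2z) = 1 + z + 7/25z²
  so R(z) = 1 + z + 7/25z².

Solve |R(x)|<1 on ℝ⁻.
x=-1.49: |R|=0.1316
R=1: x+7/25x²=0 ⇒ x=−25/7=-3.5714; min R=1−1/(4·7/25)=0.1071>−1
Confirm numerically:
  x=-3.493: |R|=0.92329 <1
  x=-2.131: |R|=0.14053 <1
  x=-1.991: |R|=0.11894 <1
  x=-3.938: |R|=1.40420 >1
  x=-3.906: |R|=1.36591 >1
  x=-3.713: |R|=1.14718 >1
Stable set (-3.5714, 0).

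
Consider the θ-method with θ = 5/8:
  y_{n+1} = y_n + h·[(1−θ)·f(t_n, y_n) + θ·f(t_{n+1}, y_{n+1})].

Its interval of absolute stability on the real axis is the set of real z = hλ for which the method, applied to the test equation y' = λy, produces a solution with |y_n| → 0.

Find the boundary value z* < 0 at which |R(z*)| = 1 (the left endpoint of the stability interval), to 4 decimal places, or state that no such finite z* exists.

Test eqn y'=λy, z=hλ:
  y_{n+1} = y_n + z·[3/8·y_n + 5/8·y_{n+1}] ⇒ (1 − 5/8z)y_{n+1} = (1 + 3/8z)y_n
  so R(z) = (1 + 3/8z)/(1 − 5/8z).

Boundary: |R(x)|=1, x<0.
x=-0.81: |R|=0.4622
x=-2: |R|=0.1111
x=-10: |R|=0.3793
x=-100: |R|=0.5748
θ=5/8≥1/2 ⇒ |1+3/8x|<|1−5/8x| ∀x<0 ⇒ interval (−∞,0).

interval (−∞, 0).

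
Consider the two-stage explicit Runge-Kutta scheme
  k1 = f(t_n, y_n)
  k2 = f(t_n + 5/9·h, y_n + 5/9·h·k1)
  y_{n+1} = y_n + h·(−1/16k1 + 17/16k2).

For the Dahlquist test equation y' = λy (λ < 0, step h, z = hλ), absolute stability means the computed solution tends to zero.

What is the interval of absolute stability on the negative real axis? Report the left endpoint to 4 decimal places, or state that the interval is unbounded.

Set f=λy, z=hλ:
  k1=λy_n ⇒ h·k1=z·y_n;  k2=λ(1+5/9z)y_n ⇒ h·k2=z(1+5/9z)y_n
  y_{n+1}/y_n = 1 − 1/16z + 17/16z(1+5/9z) = 1 + z + 85/144z²
  so R(z) = 1 + z + 85/144z².

Find x<0 with |R(x)|<1.
x=-1.45: |R|=0.7911
R=1: x+85/144x²=0 ⇒ x=−144/85=-1.6941; min R=1−1/(4·85/144)=0.5765>−1
Confirm numerically:
  x=-1.423: |R|=0.77227 <1
  x=-1.378: |R|=0.74287 <1
  x=-0.733: |R|=0.58415 <1
  x=-2.238: |R|=1.71849 >1
  x=-2.084: |R|=1.47961 >1
Stable set (-1.6941, 0).

(-1.6941, 0).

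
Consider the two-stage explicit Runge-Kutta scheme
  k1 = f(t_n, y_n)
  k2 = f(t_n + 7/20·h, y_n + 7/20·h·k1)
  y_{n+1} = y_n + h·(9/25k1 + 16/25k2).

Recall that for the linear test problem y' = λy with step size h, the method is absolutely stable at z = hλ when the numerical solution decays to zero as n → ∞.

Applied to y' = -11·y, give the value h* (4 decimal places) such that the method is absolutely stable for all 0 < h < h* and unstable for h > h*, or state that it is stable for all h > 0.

Test eqn y'=λy, z=hλ:
  k1=λy_n ⇒ h·k1=z·y_n;  k2=λ(1+7/20z)y_n ⇒ h·k2=z(1+7/20z)y_n
  y_{n+1}/y_n = 1 + 9/25z + 16/25z(1+7/20z) = 1 + z + 28/125z²
  so R(z) = 1 + z + 28/125z².

Solve |R(x)|<1 on ℝ⁻.
x=-0.77: |R|=0.3628
R=1: x+28/125x²=0 ⇒ x=−125/28=-4.4643; min R=1−1/(4·28/125)=-0.1161>−1
Confirm numerically:
  x=-3.444: |R|=0.21289 <1
  x=-3.045: |R|=0.03193 <1
  x=-2.883: |R|=0.02118 <1
  x=-2.296: |R|=0.11516 <1
  x=-4.621: |R|=1.16222 >1
  x=-4.566: |R|=1.10403 >1
So |R|<1 on (-4.4643, 0).

(-4.4643,0); λ=-11 ⇒ h* = (125/28)/11 = 0.4058.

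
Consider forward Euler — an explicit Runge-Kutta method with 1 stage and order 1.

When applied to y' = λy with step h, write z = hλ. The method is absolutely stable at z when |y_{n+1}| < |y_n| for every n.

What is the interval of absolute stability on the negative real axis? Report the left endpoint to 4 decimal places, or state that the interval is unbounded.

With y'=λy (z=hλ):
  order 1, 1-stage ⇒ R(z)=1+z
  (e.g. R(-1.59)=-0.59000, |R|=0.59000)

Find x<0 with |R(x)|<1.
x=-1.59: |R|=0.5900
|R(-2.11)|=1.1100 |R(-0.75)|=0.2500 |R(-0.59)|=0.4100
Bisect:
  x_lo=-2.5935 |R|=1.5935  x_hi=-0.2648 |R|=0.7352
  mid=-1.42914 |R|=0.42914 →hi
  mid=-2.01133 |R|=1.01133 →lo
  mid=-1.72023 |R|=0.72023 →hi
  mid=-1.86578 |R|=0.86578 →hi
  mid=-1.93855 |R|=0.93855 →hi
  mid=-1.97494 |R|=0.97494 →hi
  mid=-1.99313 |R|=0.99313 →hi
  ...
  [-2.00010,-1.99996] ⇒ x*=-2.0000
So |R|<1 on (-2.0000, 0).

z∈(-2.0000,0).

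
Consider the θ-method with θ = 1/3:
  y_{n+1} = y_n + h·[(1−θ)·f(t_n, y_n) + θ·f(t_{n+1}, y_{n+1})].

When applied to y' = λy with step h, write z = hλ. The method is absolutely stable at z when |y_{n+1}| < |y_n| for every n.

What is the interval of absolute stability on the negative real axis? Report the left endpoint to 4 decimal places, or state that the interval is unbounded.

Test eqn y'=λy, z=hλ:
  y_{n+1} = y_n + z·[2/3·y_n + 1/3·y_{n+1}] ⇒ (1 − 1/3z)y_{n+1} = (1 + 2/3z)y_n
  R(z) = (1 + 2/3z)/(1 − 1/3z).

Find x<0 with |R(x)|<1.
x=-1.69: |R|=0.0810
R=−1: 1+2/3x = −1+1/3x ⇒ -1/3x=2 ⇒ x=2/(-1/3)=-6.0000
Confirm numerically:
  x=-4.290: |R|=0.76543 <1
  x=-3.751: |R|=0.66686 <1
  x=-3.742: |R|=0.66508 <1
  x=-3.446: |R|=0.60379 <1
  x=-6.597: |R|=1.06221 >1
  x=-6.152: |R|=1.01661 >1
  x=-6.039: |R|=1.00431 >1
Stable set (-6.0000, 0).

z∈(-6.0000,0).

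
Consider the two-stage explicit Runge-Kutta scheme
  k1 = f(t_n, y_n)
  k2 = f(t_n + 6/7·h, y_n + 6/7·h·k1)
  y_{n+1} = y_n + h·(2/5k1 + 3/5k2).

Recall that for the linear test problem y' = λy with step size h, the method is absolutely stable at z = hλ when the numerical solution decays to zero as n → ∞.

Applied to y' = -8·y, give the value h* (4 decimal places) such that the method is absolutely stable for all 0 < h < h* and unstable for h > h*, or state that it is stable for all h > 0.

Set f=λy, z=hλ:
  k1=λy_n ⇒ h·k1=z·y_n;  k2=λ(1+6/7z)y_n ⇒ h·k2=z(1+6/7z)y_n
  y_{n+1}/y_n = 1 + 2/5z + 3/5z(1+6/7z) = 1 + z + 18/35z²
  R(z) = 1 + z + 18/35z².

Find x<0 with |R(x)|<1.
x=-0.99: |R|=0.5141
R=1: x+18/35x²=0 ⇒ x=−35/18=-1.9444; min R=1−1/(4·18/35)=0.5139>−1
Confirm numerically:
  x=-1.749: |R|=0.82420 <1
  x=-1.656: |R|=0.75434 <1
  x=-1.378: |R|=0.59857 <1
  x=-2.502: |R|=1.71743 >1
  x=-2.115: |R|=1.18552 >1
Interval (-1.9444, 0).

(-1.9444,0); λ=-8 ⇒ h* = (35/18)/8 = 0.2431.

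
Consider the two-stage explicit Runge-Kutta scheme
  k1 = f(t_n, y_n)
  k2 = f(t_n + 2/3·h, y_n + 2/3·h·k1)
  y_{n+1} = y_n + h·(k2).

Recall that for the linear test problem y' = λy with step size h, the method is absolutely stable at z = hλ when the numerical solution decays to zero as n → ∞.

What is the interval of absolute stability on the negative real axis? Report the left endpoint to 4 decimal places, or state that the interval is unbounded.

On y'=λy, z=hλ:
  k1=λy_n ⇒ h·k1=z·y_n;  k2=λ(1+2/3z)y_n ⇒ h·k2=z(1+2/3z)y_n
  y_{n+1}/y_n = 1 + z(1+2/3z) = 1 + z + 2/3z²
  ⇒ R(z) = 1 + z + 2/3z².

Boundary: |R(x)|=1, x<0.
x=-1.04: |R|=0.6811
R=1: x+2/3x²=0 ⇒ x=−3/2=-1.5000; min R=1−1/(4·2/3)=0.6250>−1
Confirm numerically:
  x=-0.743: |R|=0.62503 <1
  x=-0.728: |R|=0.62532 <1
  x=-0.668: |R|=0.62948 <1
  x=-0.641: |R|=0.63292 <1
  x=-1.905: |R|=1.51435 >1
  x=-1.789: |R|=1.34468 >1
  x=-1.767: |R|=1.31453 >1
So |R|<1 on (-1.5000, 0).

z∈(-1.5000,0).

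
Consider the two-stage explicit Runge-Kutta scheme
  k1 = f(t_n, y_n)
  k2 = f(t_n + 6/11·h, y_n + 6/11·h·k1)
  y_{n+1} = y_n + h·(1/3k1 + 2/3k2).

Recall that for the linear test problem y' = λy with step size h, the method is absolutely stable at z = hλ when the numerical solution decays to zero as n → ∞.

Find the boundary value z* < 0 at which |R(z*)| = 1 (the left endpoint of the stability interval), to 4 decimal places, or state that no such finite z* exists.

Set f=λy, z=hλ:
  k1=λy_n ⇒ h·k1=z·y_n;  k2=λ(1+6/11z)y_n ⇒ h·k2=z(1+6/11z)y_n
  y_{n+1}/y_n = 1 + 1/3z + 2/3z(1+6/11z) = 1 + z + 4/11z²
  Hence R(z) = 1 + z + 4/11z².

Boundary: |R(x)|=1, x<0.
x=-0.71: |R|=0.4733
R=1: x+4/11x²=0 ⇒ x=−11/4=-2.7500; min R=1−1/(4·4/11)=0.3125>−1
Confirm numerically:
  x=-2.578: |R|=0.83876 <1
  x=-2.258: |R|=0.59602 <1
  x=-1.881: |R|=0.40560 <1
  x=-3.196: |R|=1.51833 >1
  x=-3.117: |R|=1.41598 >1
Stable set (-2.7500, 0).

z* = -2.7500.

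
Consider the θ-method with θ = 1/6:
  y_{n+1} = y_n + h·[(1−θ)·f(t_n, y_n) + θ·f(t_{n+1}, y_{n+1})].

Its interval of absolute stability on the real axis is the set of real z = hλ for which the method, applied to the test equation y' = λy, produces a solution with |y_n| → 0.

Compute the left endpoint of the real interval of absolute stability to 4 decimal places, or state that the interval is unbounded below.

z* = -3.0000.

Test eqn y'=λy, z=hλ:
  y_{n+1} = y_n + z·[5/6·y_n + 1/6·y_{n+1}] ⇒ (1 − 1/6z)y_{n+1} = (1 + 5/6z)y_n
  so R(z) = (1 + 5/6z)/(1 − 1/6z).

Find x<0 with |R(x)|<1.
x=-1.14: |R|=0.0420
R=−1: 1+5/6x = −1+1/6x ⇒ -2/3x=2 ⇒ x=2/(-2/3)=-3.0000
Confirm numerically:
  x=-2.781: |R|=0.90024 <1
  x=-2.562: |R|=0.79537 <1
  x=-2.468: |R|=0.74870 <1
  x=-1.941: |R|=0.46657 <1
  x=-3.592: |R|=1.24687 >1
  x=-3.571: |R|=1.23864 >1
Stable set (-3.0000, 0).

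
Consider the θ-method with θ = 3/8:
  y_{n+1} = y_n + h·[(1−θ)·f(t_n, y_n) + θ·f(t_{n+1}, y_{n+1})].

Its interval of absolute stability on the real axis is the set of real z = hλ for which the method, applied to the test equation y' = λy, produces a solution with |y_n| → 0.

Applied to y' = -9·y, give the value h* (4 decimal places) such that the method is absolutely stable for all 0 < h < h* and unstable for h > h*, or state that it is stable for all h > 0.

(-8.0000,0); λ=-9 ⇒ h* = (8)/9 = 0.8889.

Set f=λy, z=hλ:
  y_{n+1} = y_n + z·[5/8·y_n + 3/8·y_{n+1}] ⇒ (1 − 3/8z)y_{n+1} = (1 + 5/8z)y_n
  R(z) = (1 + 5/8z)/(1 − 3/8z).

Solve |R(x)|<1 on ℝ⁻.
x=-0.66: |R|=0.4709
R=−1: 1+5/8x = −1+3/8x ⇒ -1/4x=2 ⇒ x=2/(-1/4)=-8.0000
Confirm numerically:
  x=-7.873: |R|=0.99197 <1
  x=-5.720: |R|=0.81876 <1
  x=-5.088: |R|=0.74966 <1
  x=-4.242: |R|=0.63736 <1
  x=-8.572: |R|=1.03393 >1
  x=-8.268: |R|=1.01634 >1
  x=-8.126: |R|=1.00778 >1
Stable set (-8.0000, 0).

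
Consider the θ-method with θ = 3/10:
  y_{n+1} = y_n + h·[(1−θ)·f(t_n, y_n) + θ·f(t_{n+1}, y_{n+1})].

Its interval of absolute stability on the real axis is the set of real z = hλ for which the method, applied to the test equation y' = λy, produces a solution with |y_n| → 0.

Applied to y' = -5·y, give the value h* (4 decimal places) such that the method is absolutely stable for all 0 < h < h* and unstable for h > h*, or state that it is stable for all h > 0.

With y'=λy (z=hλ):
  y_{n+1} = y_n + z·[7/10·y_n + 3/10·y_{n+1}] ⇒ (1 − 3/10z)y_{n+1} = (1 + 7/10z)y_n
  R(z) = (1 + 7/10z)/(1 − 3/10z).

Solve |R(x)|<1 on ℝ⁻.
x=-0.72: |R|=0.4079
R=−1: 1+7/10x = −1+3/10x ⇒ -2/5x=2 ⇒ x=2/(-2/5)=-5.0000
Confirm numerically:
  x=-3.908: |R|=0.79893 <1
  x=-3.551: |R|=0.71936 <1
  x=-3.192: |R|=0.63057 <1
  x=-5.582: |R|=1.08704 >1
  x=-5.352: |R|=1.05404 >1
Stable set (-5.0000, 0).

(-5.0000,0); λ=-5 ⇒ h* = (5)/5 = 1.0000.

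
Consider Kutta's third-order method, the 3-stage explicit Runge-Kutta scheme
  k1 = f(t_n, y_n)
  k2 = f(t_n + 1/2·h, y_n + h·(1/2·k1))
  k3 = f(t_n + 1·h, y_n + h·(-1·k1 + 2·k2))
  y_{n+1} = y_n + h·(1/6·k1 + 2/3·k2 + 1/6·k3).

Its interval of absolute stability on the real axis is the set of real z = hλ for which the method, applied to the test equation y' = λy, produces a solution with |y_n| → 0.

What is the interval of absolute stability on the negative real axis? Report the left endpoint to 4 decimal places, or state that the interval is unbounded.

z∈(-2.5127,0).

Test eqn y'=λy, z=hλ:
  order 3, 3-stage ⇒ R(z)=1+z+z^2/2+z^3/6
  (e.g. R(-1.33)=0.16234, |R|=0.16234)

Boundary: |R(x)|=1, x<0.
x=-1.33: |R|=0.1623
|R(-2.69)|=1.3161 |R(-1.77)|=0.1278 |R(-1.7)|=0.0738
Bisect:
  x_lo=-2.8213 |R|=1.5842  x_hi=-0.1728 |R|=0.8412
  mid=-1.49705 |R|=0.06434 →hi
  mid=-2.15916 |R|=0.50583 →hi
  mid=-2.49021 |R|=0.96334 →hi
  mid=-2.65574 |R|=1.25107 →lo
  mid=-2.57298 |R|=1.10181 →lo
  mid=-2.53160 |R|=1.03126 →lo
  mid=-2.51090 |R|=0.99698 →hi
  mid=-2.52125 |R|=1.01404 →lo
  ...
  [-2.51284,-2.51268] ⇒ x*=-2.5127
Interval (-2.5127, 0).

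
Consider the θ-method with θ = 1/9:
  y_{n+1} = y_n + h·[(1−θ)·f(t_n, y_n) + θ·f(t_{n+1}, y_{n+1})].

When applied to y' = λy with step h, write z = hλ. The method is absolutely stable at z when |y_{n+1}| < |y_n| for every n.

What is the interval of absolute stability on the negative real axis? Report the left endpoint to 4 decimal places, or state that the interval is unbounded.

With y'=λy (z=hλ):
  y_{n+1} = y_n + z·[8/9·y_n + 1/9·y_{n+1}] ⇒ (1 − 1/9z)y_{n+1} = (1 + 8/9z)y_n
  Hence R(z) = (1 + 8/9z)/(1 − 1/9z).

Solve |R(x)|<1 on ℝ⁻.
x=-1.38: |R|=0.1965
R=−1: 1+8/9x = −1+1/9x ⇒ -7/9x=2 ⇒ x=2/(-7/9)=-2.5714
Confirm numerically:
  x=-2.344: |R|=0.85966 <1
  x=-1.942: |R|=0.59733 <1
  x=-1.932: |R|=0.59056 <1
  x=-1.348: |R|=0.17240 <1
  x=-3.099: |R|=1.30523 >1
  x=-3.062: |R|=1.28470 >1
Stable set (-2.5714, 0).

(-2.5714, 0).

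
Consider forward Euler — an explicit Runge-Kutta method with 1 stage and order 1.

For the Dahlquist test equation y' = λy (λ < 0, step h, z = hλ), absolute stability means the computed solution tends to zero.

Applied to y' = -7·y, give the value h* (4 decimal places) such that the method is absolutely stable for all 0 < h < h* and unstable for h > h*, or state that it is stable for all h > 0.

(-2.0000,0); λ=-7 ⇒ h* = 0.2857.

With y'=λy (z=hλ):
  order 1, 1-stage ⇒ R(z)=1+z
  (e.g. R(-1.76)=-0.76000, |R|=0.76000)

Solve |R(x)|<1 on ℝ⁻.
x=-1.76: |R|=0.7600
|R(-2.39)|=1.3900 |R(-2.07)|=1.0700 |R(-1.08)|=0.0800
Bisect:
  x_lo=-2.4121 |R|=1.4121  x_hi=-0.3272 |R|=0.6728
  mid=-1.36966 |R|=0.36966 →hi
  mid=-1.89089 |R|=0.89089 →hi
  mid=-2.15150 |R|=1.15150 →lo
  mid=-2.02119 |R|=1.02119 →lo
  mid=-1.95604 |R|=0.95604 →hi
  mid=-1.98862 |R|=0.98862 →hi
  mid=-2.00491 |R|=1.00491 →lo
  ...
  [-2.00007,-1.99994] ⇒ x*=-2.0000
So |R|<1 on (-2.0000, 0).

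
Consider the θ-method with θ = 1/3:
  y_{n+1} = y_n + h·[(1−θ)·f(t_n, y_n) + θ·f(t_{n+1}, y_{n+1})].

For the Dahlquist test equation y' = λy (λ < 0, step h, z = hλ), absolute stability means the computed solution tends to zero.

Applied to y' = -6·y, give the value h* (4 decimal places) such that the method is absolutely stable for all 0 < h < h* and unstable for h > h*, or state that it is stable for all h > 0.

With y'=λy (z=hλ):
  y_{n+1} = y_n + z·[2/3·y_n + 1/3·y_{n+1}] ⇒ (1 − 1/3z)y_{n+1} = (1 + 2/3z)y_n
  ⇒ R(z) = (1 + 2/3z)/(1 − 1/3z).

Need |R(x)|<1, x<0.
x=-1.57: |R|=0.0306
R=−1: 1+2/3x = −1+1/3x ⇒ -1/3x=2 ⇒ x=2/(-1/3)=-6.0000
Confirm numerically:
  x=-5.737: |R|=0.96990 <1
  x=-5.245: |R|=0.90843 <1
  x=-4.086: |R|=0.72989 <1
  x=-2.503: |R|=0.36453 <1
  x=-6.548: |R|=1.05739 >1
  x=-6.268: |R|=1.02892 >1
  x=-6.083: |R|=1.00914 >1
So |R|<1 on (-6.0000, 0).

(-6.0000,0); λ=-6 ⇒ h* = (6)/6 = 1.0000.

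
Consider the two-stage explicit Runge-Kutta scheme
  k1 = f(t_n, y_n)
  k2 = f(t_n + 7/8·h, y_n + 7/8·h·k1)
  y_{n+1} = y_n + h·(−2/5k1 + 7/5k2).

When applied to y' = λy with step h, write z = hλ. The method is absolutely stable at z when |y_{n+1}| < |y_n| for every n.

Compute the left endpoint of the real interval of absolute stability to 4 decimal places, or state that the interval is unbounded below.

z* = -0.8163.

With y'=λy (z=hλ):
  k1=λy_n ⇒ h·k1=z·y_n;  k2=λ(1+7/8z)y_n ⇒ h·k2=z(1+7/8z)y_n
  y_{n+1}/y_n = 1 − 2/5z + 7/5z(1+7/8z) = 1 + z + 49/40z²
  ⇒ R(z) = 1 + z + 49/40z².

Boundary: |R(x)|=1, x<0.
x=-1.7: |R|=2.8403
R=1: x+49/40x²=0 ⇒ x=−40/49=-0.8163; min R=1−1/(4·49/40)=0.7959>−1
Confirm numerically:
  x=-0.740: |R|=0.93081 <1
  x=-0.660: |R|=0.87361 <1
  x=-0.578: |R|=0.83125 <1
  x=-1.082: |R|=1.35214 >1
  x=-0.843: |R|=1.02755 >1
So |R|<1 on (-0.8163, 0).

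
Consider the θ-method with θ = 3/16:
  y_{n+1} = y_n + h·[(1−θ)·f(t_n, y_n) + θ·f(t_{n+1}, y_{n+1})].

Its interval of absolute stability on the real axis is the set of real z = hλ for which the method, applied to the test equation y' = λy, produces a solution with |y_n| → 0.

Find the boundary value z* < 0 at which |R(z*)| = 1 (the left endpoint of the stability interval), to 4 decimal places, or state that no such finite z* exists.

Test eqn y'=λy, z=hλ:
  y_{n+1} = y_n + z·[13/16·y_n + 3/16·y_{n+1}] ⇒ (1 − 3/16z)y_{n+1} = (1 + 13/16z)y_n
  Hence R(z) = (1 + 13/16z)/(1 − 3/16z).

Find x<0 with |R(x)|<1.
x=-0.36: |R|=0.6628
R=−1: 1+13/16x = −1+3/16x ⇒ -5/8x=2 ⇒ x=2/(-5/8)=-3.2000
Confirm numerically:
  x=-2.881: |R|=0.87055 <1
  x=-2.727: |R|=0.80439 <1
  x=-1.811: |R|=0.35193 <1
  x=-1.414: |R|=0.11768 <1
  x=-3.661: |R|=1.17085 >1
  x=-3.398: |R|=1.07559 >1
  x=-3.347: |R|=1.05645 >1
Interval (-3.2000, 0).

z* = -3.2000.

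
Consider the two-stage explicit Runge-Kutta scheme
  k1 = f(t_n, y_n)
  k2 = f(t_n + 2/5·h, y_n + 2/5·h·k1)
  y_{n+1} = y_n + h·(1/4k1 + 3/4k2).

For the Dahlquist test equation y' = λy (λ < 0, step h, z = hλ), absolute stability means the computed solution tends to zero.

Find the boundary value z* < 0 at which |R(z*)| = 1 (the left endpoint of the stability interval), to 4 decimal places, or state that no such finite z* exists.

left endpoint -3.3333.

Set f=λy, z=hλ:
  k1=λy_n ⇒ h·k1=z·y_n;  k2=λ(1+2/5z)y_n ⇒ h·k2=z(1+2/5z)y_n
  y_{n+1}/y_n = 1 + 1/4z + 3/4z(1+2/5z) = 1 + z + 3/10z²
  Hence R(z) = 1 + z + 3/10z².

Boundary: |R(x)|=1, x<0.
x=-1.6: |R|=0.1680
R=1: x+3/10x²=0 ⇒ x=−10/3=-3.3333; min R=1−1/(4·3/10)=0.1667>−1
Confirm numerically:
  x=-2.620: |R|=0.43932 <1
  x=-2.084: |R|=0.21892 <1
  x=-1.886: |R|=0.18110 <1
  x=-1.645: |R|=0.16681 <1
  x=-3.884: |R|=1.64164 >1
  x=-3.824: |R|=1.56289 >1
  x=-3.767: |R|=1.49009 >1
Interval (-3.3333, 0).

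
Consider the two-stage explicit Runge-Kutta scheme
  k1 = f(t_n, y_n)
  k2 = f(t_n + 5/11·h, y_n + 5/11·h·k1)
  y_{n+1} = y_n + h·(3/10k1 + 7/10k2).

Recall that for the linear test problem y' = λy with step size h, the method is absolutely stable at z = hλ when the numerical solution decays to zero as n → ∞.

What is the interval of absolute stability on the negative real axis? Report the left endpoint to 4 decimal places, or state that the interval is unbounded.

Set f=λy, z=hλ:
  k1=λy_n ⇒ h·k1=z·y_n;  k2=λ(1+5/11z)y_n ⇒ h·k2=z(1+5/11z)y_n
  y_{n+1}/y_n = 1 + 3/10z + 7/10z(1+5/11z) = 1 + z + 7/22z²
  so R(z) = 1 + z + 7/22z².

Find x<0 with |R(x)|<1.
x=-1.25: |R|=0.2472
R=1: x+7/22x²=0 ⇒ x=−22/7=-3.1429; min R=1−1/(4·7/22)=0.2143>−1
Confirm numerically:
  x=-2.869: |R|=0.75001 <1
  x=-2.051: |R|=0.28746 <1
  x=-1.800: |R|=0.23091 <1
  x=-1.748: |R|=0.22421 <1
  x=-3.663: |R|=1.60623 >1
  x=-3.182: |R|=1.03963 >1
Interval (-3.1429, 0).

z∈(-3.1429,0).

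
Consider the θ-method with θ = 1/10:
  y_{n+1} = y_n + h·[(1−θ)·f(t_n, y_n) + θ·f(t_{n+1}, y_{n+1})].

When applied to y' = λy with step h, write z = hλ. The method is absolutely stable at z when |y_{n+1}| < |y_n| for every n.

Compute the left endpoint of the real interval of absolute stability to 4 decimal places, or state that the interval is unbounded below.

Set f=λy, z=hλ:
  y_{n+1} = y_n + z·[9/10·y_n + 1/10·y_{n+1}] ⇒ (1 − 1/10z)y_{n+1} = (1 + 9/10z)y_n
  so R(z) = (1 + 9/10z)/(1 − 1/10z).

Boundary: |R(x)|=1, x<0.
x=-1.53: |R|=0.3270
R=−1: 1+9/10x = −1+1/10x ⇒ -4/5x=2 ⇒ x=2/(-4/5)=-2.5000
Confirm numerically:
  x=-1.842: |R|=0.55548 <1
  x=-1.749: |R|=0.48864 <1
  x=-1.742: |R|=0.48356 <1
  x=-1.375: |R|=0.20879 <1
  x=-2.681: |R|=1.11419 >1
  x=-2.558: |R|=1.03695 >1
Stable set (-2.5000, 0).

left endpoint -2.5000.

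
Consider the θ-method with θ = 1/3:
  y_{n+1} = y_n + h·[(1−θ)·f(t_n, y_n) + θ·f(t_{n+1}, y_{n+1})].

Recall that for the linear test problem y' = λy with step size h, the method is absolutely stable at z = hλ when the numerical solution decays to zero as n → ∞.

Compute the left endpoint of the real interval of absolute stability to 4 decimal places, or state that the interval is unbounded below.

z* = -6.0000.

On y'=λy, z=hλ:
  y_{n+1} = y_n + z·[2/3·y_n + 1/3·y_{n+1}] ⇒ (1 − 1/3z)y_{n+1} = (1 + 2/3z)y_n
  so R(z) = (1 + 2/3z)/(1 − 1/3z).

Find x<0 with |R(x)|<1.
x=-1.16: |R|=0.1635
R=−1: 1+2/3x = −1+1/3x ⇒ -1/3x=2 ⇒ x=2/(-1/3)=-6.0000
Confirm numerically:
  x=-5.858: |R|=0.98397 <1
  x=-5.776: |R|=0.97448 <1
  x=-4.378: |R|=0.78016 <1
  x=-4.153: |R|=0.74179 <1
  x=-6.457: |R|=1.04832 >1
  x=-6.432: |R|=1.04580 >1
So |R|<1 on (-6.0000, 0).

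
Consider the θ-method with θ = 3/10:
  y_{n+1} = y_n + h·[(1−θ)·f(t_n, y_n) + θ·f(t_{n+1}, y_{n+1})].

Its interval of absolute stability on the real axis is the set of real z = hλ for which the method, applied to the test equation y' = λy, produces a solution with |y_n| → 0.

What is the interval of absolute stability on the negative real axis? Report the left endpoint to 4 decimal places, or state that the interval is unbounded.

z∈(-5.0000,0).

Set f=λy, z=hλ:
  y_{n+1} = y_n + z·[7/10·y_n + 3/10·y_{n+1}] ⇒ (1 − 3/10z)y_{n+1} = (1 + 7/10z)y_n
  ⇒ R(z) = (1 + 7/10z)/(1 − 3/10z).

Solve |R(x)|<1 on ℝ⁻.
x=-1.7: |R|=0.1258
R=−1: 1+7/10x = −1+3/10x ⇒ -2/5x=2 ⇒ x=2/(-2/5)=-5.0000
Confirm numerically:
  x=-3.287: |R|=0.65500 <1
  x=-3.218: |R|=0.63733 <1
  x=-2.179: |R|=0.31765 <1
  x=-5.118: |R|=1.01862 >1
  x=-5.112: |R|=1.01768 >1
Stable set (-5.0000, 0).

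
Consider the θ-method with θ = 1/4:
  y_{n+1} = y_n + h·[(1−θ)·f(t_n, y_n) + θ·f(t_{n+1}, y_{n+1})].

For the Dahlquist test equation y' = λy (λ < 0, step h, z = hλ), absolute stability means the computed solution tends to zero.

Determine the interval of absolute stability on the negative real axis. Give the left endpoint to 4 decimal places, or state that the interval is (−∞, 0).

z∈(-4.0000,0).

With y'=λy (z=hλ):
  y_{n+1} = y_n + z·[3/4·y_n + 1/4·y_{n+1}] ⇒ (1 − 1/4z)y_{n+1} = (1 + 3/4z)y_n
  Hence R(z) = (1 + 3/4z)/(1 − 1/4z).

Boundary: |R(x)|=1, x<0.
x=-1.13: |R|=0.1189
R=−1: 1+3/4x = −1+1/4x ⇒ -1/2x=2 ⇒ x=2/(-1/2)=-4.0000
Confirm numerically:
  x=-3.557: |R|=0.88276 <1
  x=-2.813: |R|=0.65155 <1
  x=-2.330: |R|=0.47235 <1
  x=-4.132: |R|=1.03246 >1
  x=-4.121: |R|=1.02980 >1
Stable set (-4.0000, 0).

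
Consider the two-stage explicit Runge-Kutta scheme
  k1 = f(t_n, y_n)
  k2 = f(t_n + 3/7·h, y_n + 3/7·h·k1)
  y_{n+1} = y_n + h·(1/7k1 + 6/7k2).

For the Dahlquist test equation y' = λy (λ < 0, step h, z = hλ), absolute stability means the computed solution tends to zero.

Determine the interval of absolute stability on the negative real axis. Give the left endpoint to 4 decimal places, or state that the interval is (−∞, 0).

With y'=λy (z=hλ):
  k1=λy_n ⇒ h·k1=z·y_n;  k2=λ(1+3/7z)y_n ⇒ h·k2=z(1+3/7z)y_n
  y_{n+1}/y_n = 1 + 1/7z + 6/7z(1+3/7z) = 1 + z + 18/49z²
  so R(z) = 1 + z + 18/49z².

Find x<0 with |R(x)|<1.
x=-0.53: |R|=0.5732
R=1: x+18/49x²=0 ⇒ x=−49/18=-2.7222; min R=1−1/(4·18/49)=0.3194>−1
Confirm numerically:
  x=-2.336: |R|=0.66857 <1
  x=-1.801: |R|=0.39053 <1
  x=-1.301: |R|=0.32077 <1
  x=-2.921: |R|=1.21329 >1
  x=-2.751: |R|=1.02908 >1
Stable set (-2.7222, 0).

(-2.7222, 0).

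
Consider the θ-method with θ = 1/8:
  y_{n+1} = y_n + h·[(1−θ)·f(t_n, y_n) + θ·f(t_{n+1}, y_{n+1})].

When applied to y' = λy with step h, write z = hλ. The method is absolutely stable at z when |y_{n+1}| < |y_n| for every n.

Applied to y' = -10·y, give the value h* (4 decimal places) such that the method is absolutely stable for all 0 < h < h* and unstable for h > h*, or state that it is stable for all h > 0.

(-2.6667,0); λ=-10 ⇒ h* = (8/3)/10 = 0.2667.

Test eqn y'=λy, z=hλ:
  y_{n+1} = y_n + z·[7/8·y_n + 1/8·y_{n+1}] ⇒ (1 − 1/8z)y_{n+1} = (1 + 7/8z)y_n
  so R(z) = (1 + 7/8z)/(1 − 1/8z).

Solve |R(x)|<1 on ℝ⁻.
x=-1.37: |R|=0.1697
R=−1: 1+7/8x = −1+1/8x ⇒ -3/4x=2 ⇒ x=2/(-3/4)=-2.6667
Confirm numerically:
  x=-1.451: |R|=0.22823 <1
  x=-1.338: |R|=0.14628 <1
  x=-1.332: |R|=0.14188 <1
  x=-1.302: |R|=0.11976 <1
  x=-2.930: |R|=1.14456 >1
  x=-2.862: |R|=1.10790 >1
  x=-2.803: |R|=1.07572 >1
Interval (-2.6667, 0).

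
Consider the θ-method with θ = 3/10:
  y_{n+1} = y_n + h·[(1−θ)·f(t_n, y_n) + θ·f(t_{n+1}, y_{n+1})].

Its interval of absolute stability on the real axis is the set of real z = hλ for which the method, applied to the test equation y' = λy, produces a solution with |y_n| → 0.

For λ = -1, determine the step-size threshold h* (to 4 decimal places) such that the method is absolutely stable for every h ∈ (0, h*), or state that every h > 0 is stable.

(-5.0000,0); λ=-1 ⇒ h* = (5)/1 = 5.0000.

With y'=λy (z=hλ):
  y_{n+1} = y_n + z·[7/10·y_n + 3/10·y_{n+1}] ⇒ (1 − 3/10z)y_{n+1} = (1 + 7/10z)y_n
  Hence R(z) = (1 + 7/10z)/(1 − 3/10z).

Boundary: |R(x)|=1, x<0.
x=-1.54: |R|=0.0534
R=−1: 1+7/10x = −1+3/10x ⇒ -2/5x=2 ⇒ x=2/(-2/5)=-5.0000
Confirm numerically:
  x=-3.837: |R|=0.78374 <1
  x=-3.274: |R|=0.65170 <1
  x=-2.627: |R|=0.46916 <1
  x=-5.297: |R|=1.04588 >1
  x=-5.117: |R|=1.01846 >1
  x=-5.108: |R|=1.01706 >1
So |R|<1 on (-5.0000, 0).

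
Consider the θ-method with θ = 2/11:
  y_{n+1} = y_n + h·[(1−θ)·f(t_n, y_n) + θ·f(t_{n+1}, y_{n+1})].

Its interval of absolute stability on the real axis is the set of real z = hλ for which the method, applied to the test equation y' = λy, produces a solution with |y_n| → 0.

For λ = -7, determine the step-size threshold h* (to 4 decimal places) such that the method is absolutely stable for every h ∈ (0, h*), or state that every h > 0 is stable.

With y'=λy (z=hλ):
  y_{n+1} = y_n + z·[9/11·y_n + 2/11·y_{n+1}] ⇒ (1 − 2/11z)y_{n+1} = (1 + 9/11z)y_n
  R(z) = (1 + 9/11z)/(1 − 2/11z).

Need |R(x)|<1, x<0.
x=-1.4: |R|=0.1159
R=−1: 1+9/11x = −1+2/11x ⇒ -7/11x=2 ⇒ x=2/(-7/11)=-3.1429
Confirm numerically:
  x=-2.434: |R|=0.68730 <1
  x=-2.038: |R|=0.48700 <1
  x=-2.015: |R|=0.47472 <1
  x=-1.339: |R|=0.07684 <1
  x=-3.312: |R|=1.06718 >1
  x=-3.271: |R|=1.05113 >1
  x=-3.258: |R|=1.04602 >1
Interval (-3.1429, 0).

(-3.1429,0); λ=-7 ⇒ h* = (22/7)/7 = 0.4490.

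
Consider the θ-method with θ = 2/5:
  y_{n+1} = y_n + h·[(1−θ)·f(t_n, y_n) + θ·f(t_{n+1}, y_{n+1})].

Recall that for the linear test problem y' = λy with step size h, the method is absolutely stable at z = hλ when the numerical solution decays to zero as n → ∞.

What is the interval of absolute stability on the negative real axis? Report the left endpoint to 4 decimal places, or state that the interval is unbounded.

Test eqn y'=λy, z=hλ:
  y_{n+1} = y_n + z·[3/5·y_n + 2/5·y_{n+1}] ⇒ (1 − 2/5z)y_{n+1} = (1 + 3/5z)y_n
  so R(z) = (1 + 3/5z)/(1 − 2/5z).

Solve |R(x)|<1 on ℝ⁻.
x=-0.62: |R|=0.5032
R=−1: 1+3/5x = −1+2/5x ⇒ -1/5x=2 ⇒ x=2/(-1/5)=-10.0000
Confirm numerically:
  x=-9.304: |R|=0.97052 <1
  x=-7.913: |R|=0.89979 <1
  x=-7.869: |R|=0.89724 <1
  x=-5.588: |R|=0.72725 <1
  x=-10.391: |R|=1.01517 >1
  x=-10.358: |R|=1.01392 >1
  x=-10.267: |R|=1.01046 >1
Interval (-10.0000, 0).

z∈(-10.0000,0).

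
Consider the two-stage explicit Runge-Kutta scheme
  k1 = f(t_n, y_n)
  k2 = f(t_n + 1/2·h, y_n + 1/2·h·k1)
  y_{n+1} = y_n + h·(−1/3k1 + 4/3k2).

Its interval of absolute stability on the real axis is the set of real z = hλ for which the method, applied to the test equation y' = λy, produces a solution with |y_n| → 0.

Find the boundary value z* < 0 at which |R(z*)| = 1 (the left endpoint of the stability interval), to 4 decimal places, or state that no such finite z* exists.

left endpoint -1.5000.

Test eqn y'=λy, z=hλ:
  k1=λy_n ⇒ h·k1=z·y_n;  k2=λ(1+1/2z)y_n ⇒ h·k2=z(1+1/2z)y_n
  y_{n+1}/y_n = 1 − 1/3z + 4/3z(1+1/2z) = 1 + z + 2/3z²
  R(z) = 1 + z + 2/3z².

Find x<0 with |R(x)|<1.
x=-1.44: |R|=0.9424
R=1: x+2/3x²=0 ⇒ x=−3/2=-1.5000; min R=1−1/(4·2/3)=0.6250>−1
Confirm numerically:
  x=-1.075: |R|=0.69542 <1
  x=-1.037: |R|=0.67991 <1
  x=-0.956: |R|=0.65329 <1
  x=-0.782: |R|=0.62568 <1
  x=-1.961: |R|=1.60268 >1
  x=-1.890: |R|=1.49140 >1
Stable set (-1.5000, 0).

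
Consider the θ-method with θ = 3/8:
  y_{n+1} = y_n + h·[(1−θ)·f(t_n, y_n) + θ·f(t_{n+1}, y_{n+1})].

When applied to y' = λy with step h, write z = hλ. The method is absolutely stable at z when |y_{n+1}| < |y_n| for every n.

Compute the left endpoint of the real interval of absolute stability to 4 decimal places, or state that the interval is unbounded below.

With y'=λy (z=hλ):
  y_{n+1} = y_n + z·[5/8·y_n + 3/8·y_{n+1}] ⇒ (1 − 3/8z)y_{n+1} = (1 + 5/8z)y_n
  so R(z) = (1 + 5/8z)/(1 − 3/8z).

Need |R(x)|<1, x<0.
x=-1.06: |R|=0.2415
R=−1: 1+5/8x = −1+3/8x ⇒ -1/4x=2 ⇒ x=2/(-1/4)=-8.0000
Confirm numerically:
  x=-6.284: |R|=0.87219 <1
  x=-4.840: |R|=0.71936 <1
  x=-4.368: |R|=0.65580 <1
  x=-3.228: |R|=0.46030 <1
  x=-8.137: |R|=1.00845 >1
  x=-8.074: |R|=1.00459 >1
  x=-8.030: |R|=1.00187 >1
So |R|<1 on (-8.0000, 0).

z* = -8.0000.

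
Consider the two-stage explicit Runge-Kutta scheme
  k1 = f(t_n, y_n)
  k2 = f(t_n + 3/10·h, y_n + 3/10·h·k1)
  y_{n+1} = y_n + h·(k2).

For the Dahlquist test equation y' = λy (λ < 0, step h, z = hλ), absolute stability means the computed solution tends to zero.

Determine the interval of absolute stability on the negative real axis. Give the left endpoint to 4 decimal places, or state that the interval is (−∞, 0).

(-3.3333, 0).

Test eqn y'=λy, z=hλ:
  k1=λy_n ⇒ h·k1=z·y_n;  k2=λ(1+3/10z)y_n ⇒ h·k2=z(1+3/10z)y_n
  y_{n+1}/y_n = 1 + z(1+3/10z) = 1 + z + 3/10z²
  R(z) = 1 + z + 3/10z².

Find x<0 with |R(x)|<1.
x=-0.57: |R|=0.5275
R=1: x+3/10x²=0 ⇒ x=−10/3=-3.3333; min R=1−1/(4·3/10)=0.1667>−1
Confirm numerically:
  x=-2.283: |R|=0.28063 <1
  x=-2.128: |R|=0.23052 <1
  x=-1.406: |R|=0.18705 <1
  x=-3.628: |R|=1.32072 >1
  x=-3.426: |R|=1.09524 >1
Interval (-3.3333, 0).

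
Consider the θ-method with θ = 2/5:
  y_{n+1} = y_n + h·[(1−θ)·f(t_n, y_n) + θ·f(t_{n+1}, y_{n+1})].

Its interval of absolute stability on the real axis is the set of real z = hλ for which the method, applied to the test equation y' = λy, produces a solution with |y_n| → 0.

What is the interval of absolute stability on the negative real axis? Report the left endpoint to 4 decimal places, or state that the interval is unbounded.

(-10.0000, 0).

With y'=λy (z=hλ):
  y_{n+1} = y_n + z·[3/5·y_n + 2/5·y_{n+1}] ⇒ (1 − 2/5z)y_{n+1} = (1 + 3/5z)y_n
  Hence R(z) = (1 + 3/5z)/(1 − 2/5z).

Solve |R(x)|<1 on ℝ⁻.
x=-1.01: |R|=0.2806
R=−1: 1+3/5x = −1+2/5x ⇒ -1/5x=2 ⇒ x=2/(-1/5)=-10.0000
Confirm numerically:
  x=-9.612: |R|=0.98398 <1
  x=-8.709: |R|=0.94241 <1
  x=-7.728: |R|=0.88893 <1
  x=-6.937: |R|=0.83771 <1
  x=-10.370: |R|=1.01437 >1
  x=-10.065: |R|=1.00259 >1
Interval (-10.0000, 0).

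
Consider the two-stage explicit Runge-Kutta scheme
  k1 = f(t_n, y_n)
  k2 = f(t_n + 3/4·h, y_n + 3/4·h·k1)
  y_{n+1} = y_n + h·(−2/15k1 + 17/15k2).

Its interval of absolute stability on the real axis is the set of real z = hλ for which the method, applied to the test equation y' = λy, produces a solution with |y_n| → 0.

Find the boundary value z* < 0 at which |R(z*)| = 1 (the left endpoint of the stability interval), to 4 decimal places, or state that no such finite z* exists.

left endpoint -1.1765.

Set f=λy, z=hλ:
  k1=λy_n ⇒ h·k1=z·y_n;  k2=λ(1+3/4z)y_n ⇒ h·k2=z(1+3/4z)y_n
  y_{n+1}/y_n = 1 − 2/15z + 17/15z(1+3/4z) = 1 + z + 17/20z²
  R(z) = 1 + z + 17/20z².

Find x<0 with |R(x)|<1.
x=-0.32: |R|=0.7670
R=1: x+17/20x²=0 ⇒ x=−20/17=-1.1765; min R=1−1/(4·17/20)=0.7059>−1
Confirm numerically:
  x=-1.148: |R|=0.97222 <1
  x=-0.969: |R|=0.82912 <1
  x=-0.955: |R|=0.82022 <1
  x=-0.814: |R|=0.74921 <1
  x=-1.656: |R|=1.67499 >1
  x=-1.438: |R|=1.31967 >1
  x=-1.296: |R|=1.13167 >1
So |R|<1 on (-1.1765, 0).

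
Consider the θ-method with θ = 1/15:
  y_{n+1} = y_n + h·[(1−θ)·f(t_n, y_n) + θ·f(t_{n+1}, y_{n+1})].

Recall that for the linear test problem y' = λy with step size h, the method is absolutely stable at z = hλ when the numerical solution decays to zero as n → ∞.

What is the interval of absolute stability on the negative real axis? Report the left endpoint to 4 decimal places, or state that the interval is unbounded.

On y'=λy, z=hλ:
  y_{n+1} = y_n + z·[14/15·y_n + 1/15·y_{n+1}] ⇒ (1 − 1/15z)y_{n+1} = (1 + 14/15z)y_n
  Hence R(z) = (1 + 14/15z)/(1 − 1/15z).

Find x<0 with |R(x)|<1.
x=-0.67: |R|=0.3586
R=−1: 1+14/15x = −1+1/15x ⇒ -13/15x=2 ⇒ x=2/(-13/15)=-2.3077
Confirm numerically:
  x=-1.007: |R|=0.05635 <1
  x=-0.932: |R|=0.12252 <1
  x=-0.923: |R|=0.13050 <1
  x=-2.555: |R|=1.18314 >1
  x=-2.493: |R|=1.13771 >1
  x=-2.410: |R|=1.07639 >1
So |R|<1 on (-2.3077, 0).

(-2.3077, 0).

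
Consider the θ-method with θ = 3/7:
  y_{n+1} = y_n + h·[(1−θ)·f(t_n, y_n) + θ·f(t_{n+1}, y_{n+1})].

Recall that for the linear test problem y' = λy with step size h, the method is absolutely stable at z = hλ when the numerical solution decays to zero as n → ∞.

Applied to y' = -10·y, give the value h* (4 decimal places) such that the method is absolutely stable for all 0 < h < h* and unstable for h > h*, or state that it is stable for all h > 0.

(-14.0000,0); λ=-10 ⇒ h* = (14)/10 = 1.4000.

On y'=λy, z=hλ:
  y_{n+1} = y_n + z·[4/7·y_n + 3/7·y_{n+1}] ⇒ (1 − 3/7z)y_{n+1} = (1 + 4/7z)y_n
  Hence R(z) = (1 + 4/7z)/(1 − 3/7z).

Solve |R(x)|<1 on ℝ⁻.
x=-1.49: |R|=0.0907
R=−1: 1+4/7x = −1+3/7x ⇒ -1/7x=2 ⇒ x=2/(-1/7)=-14.0000
Confirm numerically:
  x=-13.708: |R|=0.99393 <1
  x=-7.539: |R|=0.78185 <1
  x=-7.066: |R|=0.75410 <1
  x=-14.484: |R|=1.00959 >1
  x=-14.430: |R|=1.00855 >1
  x=-14.323: |R|=1.00646 >1
Interval (-14.0000, 0).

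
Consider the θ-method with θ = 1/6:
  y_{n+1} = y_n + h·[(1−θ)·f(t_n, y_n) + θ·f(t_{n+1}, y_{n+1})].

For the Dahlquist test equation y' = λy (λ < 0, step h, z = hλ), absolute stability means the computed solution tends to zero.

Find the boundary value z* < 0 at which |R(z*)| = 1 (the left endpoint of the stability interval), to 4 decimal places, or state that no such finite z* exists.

On y'=λy, z=hλ:
  y_{n+1} = y_n + z·[5/6·y_n + 1/6·y_{n+1}] ⇒ (1 − 1/6z)y_{n+1} = (1 + 5/6z)y_n
  Hence R(z) = (1 + 5/6z)/(1 − 1/6z).

Boundary: |R(x)|=1, x<0.
x=-0.94: |R|=0.1873
R=−1: 1+5/6x = −1+1/6x ⇒ -2/3x=2 ⇒ x=2/(-2/3)=-3.0000
Confirm numerically:
  x=-2.683: |R|=0.85397 <1
  x=-2.510: |R|=0.76968 <1
  x=-2.239: |R|=0.63054 <1
  x=-1.319: |R|=0.08130 <1
  x=-3.555: |R|=1.23234 >1
  x=-3.530: |R|=1.22246 >1
  x=-3.130: |R|=1.05696 >1
Interval (-3.0000, 0).

z* = -3.0000.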